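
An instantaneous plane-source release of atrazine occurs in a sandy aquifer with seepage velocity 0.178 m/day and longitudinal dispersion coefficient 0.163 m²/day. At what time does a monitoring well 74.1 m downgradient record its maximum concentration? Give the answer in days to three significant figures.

For the 1D instantaneous-source solution, setting ∂C/∂t = 0 at fixed x gives v²t² + 2Dt − x² = 0, so t = (√(D² + v²x²) − D)/v².
√(D² + v²x²) = √(0.163² + 0.178² × 74.1²) = 13.19; v² = 0.031684.
t = (13.19 − 0.163)/0.031684 = 411 days (vs. the pure-advection estimate x/v = 416 d).

411 days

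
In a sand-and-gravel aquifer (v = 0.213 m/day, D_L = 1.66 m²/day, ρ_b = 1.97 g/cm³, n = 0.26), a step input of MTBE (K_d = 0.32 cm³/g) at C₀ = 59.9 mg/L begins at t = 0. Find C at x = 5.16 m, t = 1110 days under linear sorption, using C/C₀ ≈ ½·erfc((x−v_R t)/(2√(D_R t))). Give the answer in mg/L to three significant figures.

58.4 mg/L

Retardation factor R = 1 + ρ_b·K_d/n = 1 + 1.97 × 0.32/0.26 = 3.425.
Sorption retards both mechanisms: v_R = v/R = 0.06219 m/day, D_R = D/R = 0.4847 m²/day.
v_R·t = 0.06219 × 1110 = 69.0309 m; 2√(D_R t) = 46.39 m; argument = (5.16 − 69.0309)/46.39 = -1.377.
C = C₀ × ½·erfc(-1.377) = 59.9 × 0.9743 = 58.4 mg/L.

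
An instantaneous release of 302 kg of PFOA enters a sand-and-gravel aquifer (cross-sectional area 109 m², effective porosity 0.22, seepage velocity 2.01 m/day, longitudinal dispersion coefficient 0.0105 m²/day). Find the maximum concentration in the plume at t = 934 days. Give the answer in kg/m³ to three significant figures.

1.13 kg/m³

The peak of an instantaneous 1D plume sits at x = vt; there the Gaussian factor is 1 and C_max = M/(n_e·A·√(4πDt)), where n_e·A is the pore area the mass is dissolved in.
√(4πDt) = √(4π × 0.0105 × 934) = 11.10 m, so C_max = 302/(0.22 × 109 × 11.10) = 1.13 kg/m³.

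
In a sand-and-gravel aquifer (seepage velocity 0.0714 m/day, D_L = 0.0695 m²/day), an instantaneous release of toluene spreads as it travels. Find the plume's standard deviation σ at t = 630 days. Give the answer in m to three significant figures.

9.36 m

Dispersive spreading gives a Gaussian with σ² = 2Dt; advection only shifts the center.
σ = √(2 × 0.0695 × 630) = 9.36 m.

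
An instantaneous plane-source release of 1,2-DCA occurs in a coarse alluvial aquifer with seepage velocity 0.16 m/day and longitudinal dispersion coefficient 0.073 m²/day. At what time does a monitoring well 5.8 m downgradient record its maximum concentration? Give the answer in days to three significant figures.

For the 1D instantaneous-source solution, setting ∂C/∂t = 0 at fixed x gives v²t² + 2Dt − x² = 0, so t = (√(D² + v²x²) − D)/v².
√(D² + v²x²) = √(0.073² + 0.16² × 5.8²) = 0.9309; v² = 0.0256.
t = (0.9309 − 0.073)/0.0256 = 33.5 days (vs. the pure-advection estimate x/v = 36.2 d).

33.5 days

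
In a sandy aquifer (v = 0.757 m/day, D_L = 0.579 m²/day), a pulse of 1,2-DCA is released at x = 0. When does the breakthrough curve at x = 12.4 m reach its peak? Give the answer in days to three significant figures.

15.4 days

For the 1D instantaneous-source solution, setting ∂C/∂t = 0 at fixed x gives v²t² + 2Dt − x² = 0, so t = (√(D² + v²x²) − D)/v².
√(D² + v²x²) = √(0.579² + 0.757² × 12.4²) = 9.405; v² = 0.573049.
t = (9.405 − 0.579)/0.573049 = 15.4 days (vs. the pure-advection estimate x/v = 16.4 d).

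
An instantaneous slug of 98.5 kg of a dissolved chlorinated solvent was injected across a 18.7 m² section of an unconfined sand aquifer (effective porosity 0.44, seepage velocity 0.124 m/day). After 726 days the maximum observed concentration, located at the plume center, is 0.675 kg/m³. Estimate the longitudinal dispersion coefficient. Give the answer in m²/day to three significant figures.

0.0345 m²/day

At the plume center C_max = M/(n_e·A·√(4πDt)), so D = M²/(4πt·(n_e·A·C_max)²).
n_e·A·C_max = 0.44 × 18.7 × 0.675 = 5.554 kg/m.
D = 98.5²/(4π × 726 × 5.554²) = 0.0345 m²/day.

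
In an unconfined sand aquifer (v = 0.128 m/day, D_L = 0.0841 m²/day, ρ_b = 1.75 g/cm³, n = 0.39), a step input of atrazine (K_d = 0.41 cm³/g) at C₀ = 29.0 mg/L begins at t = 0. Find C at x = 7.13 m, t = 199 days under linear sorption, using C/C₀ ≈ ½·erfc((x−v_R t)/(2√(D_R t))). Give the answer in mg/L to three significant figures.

Retardation factor R = 1 + ρ_b·K_d/n = 1 + 1.75 × 0.41/0.39 = 2.840.
Sorption retards both mechanisms: v_R = v/R = 0.04507 m/day, D_R = D/R = 0.02961 m²/day.
v_R·t = 0.04507 × 199 = 8.96893 m; 2√(D_R t) = 4.855 m; argument = (7.13 − 8.96893)/4.855 = -0.3788.
C = C₀ × ½·erfc(-0.3788) = 29.0 × 0.7039 = 20.4 mg/L.

20.4 mg/L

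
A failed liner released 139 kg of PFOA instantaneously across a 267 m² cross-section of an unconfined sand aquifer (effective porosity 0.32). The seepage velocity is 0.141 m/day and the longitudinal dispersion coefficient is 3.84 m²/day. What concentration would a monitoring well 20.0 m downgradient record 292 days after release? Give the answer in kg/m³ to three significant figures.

For an instantaneous plane source, C(x,t) = M/(n_e·A·√(4πDt)) · exp(−(x−vt)²/(4Dt)), with n_e·A the pore (flow) area.
Plume center vt = 0.141 × 292 = 41.172 m, so the well at 20.0 m is 21.172 m upgradient of the peak.
√(4πDt) = 118.7 m, giving peak height M/(n_e·A·√(4πDt)) = 139/(0.32 × 267 × 118.7) = 0.01371 kg/m³.
(x−vt)²/(4Dt) = (-21.172)²/(4 × 3.84 × 292) = 0.09994; exp(−0.09994) = 0.9049.
C = 0.01371 × 0.9049 = 0.0124 kg/m³.

0.0124 kg/m³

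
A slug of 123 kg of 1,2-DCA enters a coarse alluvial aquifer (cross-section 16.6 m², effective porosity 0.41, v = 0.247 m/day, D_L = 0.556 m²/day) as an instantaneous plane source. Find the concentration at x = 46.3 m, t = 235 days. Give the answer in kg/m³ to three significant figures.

0.343 kg/m³

For an instantaneous plane source, C(x,t) = M/(n_e·A·√(4πDt)) · exp(−(x−vt)²/(4Dt)), with n_e·A the pore (flow) area.
Plume center vt = 0.247 × 235 = 58.045 m, so the well at 46.3 m is 11.745 m upgradient of the peak.
√(4πDt) = 40.52 m, giving peak height M/(n_e·A·√(4πDt)) = 123/(0.41 × 16.6 × 40.52) = 0.4460 kg/m³.
(x−vt)²/(4Dt) = (-11.745)²/(4 × 0.556 × 235) = 0.2639; exp(−0.2639) = 0.7681.
C = 0.4460 × 0.7681 = 0.343 kg/m³.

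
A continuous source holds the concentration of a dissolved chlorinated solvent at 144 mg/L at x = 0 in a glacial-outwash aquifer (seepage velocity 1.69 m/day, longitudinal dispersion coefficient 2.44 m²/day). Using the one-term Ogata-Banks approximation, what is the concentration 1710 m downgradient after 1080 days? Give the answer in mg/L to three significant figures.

For a continuous step input, C/C₀ ≈ ½·erfc((x−vt)/(2√(Dt))).
vt = 1.69 × 1080 = 1825.2 m and 2√(Dt) = 2√(2.44 × 1080) = 102.7 m.
Argument (x−vt)/(2√(Dt)) = (1710 − 1825.2)/102.7 = -1.122; ½·erfc(-1.122) = 0.9437.
C = 144 × 0.9437 = 136 mg/L.

136 mg/L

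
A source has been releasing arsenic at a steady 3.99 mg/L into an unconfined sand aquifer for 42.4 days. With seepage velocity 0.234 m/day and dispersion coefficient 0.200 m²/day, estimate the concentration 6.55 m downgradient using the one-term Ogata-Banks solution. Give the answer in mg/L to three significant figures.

3.17 mg/L

For a continuous step input, C/C₀ ≈ ½·erfc((x−vt)/(2√(Dt))).
vt = 0.234 × 42.4 = 9.9216 m and 2√(Dt) = 2√(0.200 × 42.4) = 5.824 m.
Argument (x−vt)/(2√(Dt)) = (6.55 − 9.9216)/5.824 = -0.5789; ½·erfc(-0.5789) = 0.7935.
C = 3.99 × 0.7935 = 3.17 mg/L.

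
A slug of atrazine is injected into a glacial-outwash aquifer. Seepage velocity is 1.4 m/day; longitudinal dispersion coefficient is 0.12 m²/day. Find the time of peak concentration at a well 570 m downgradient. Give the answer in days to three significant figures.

407 days

For the 1D instantaneous-source solution, setting ∂C/∂t = 0 at fixed x gives v²t² + 2Dt − x² = 0, so t = (√(D² + v²x²) − D)/v².
√(D² + v²x²) = √(0.12² + 1.4² × 570²) = 798.0; v² = 1.96.
t = (798.0 − 0.12)/1.96 = 407 days (vs. the pure-advection estimate x/v = 407 d).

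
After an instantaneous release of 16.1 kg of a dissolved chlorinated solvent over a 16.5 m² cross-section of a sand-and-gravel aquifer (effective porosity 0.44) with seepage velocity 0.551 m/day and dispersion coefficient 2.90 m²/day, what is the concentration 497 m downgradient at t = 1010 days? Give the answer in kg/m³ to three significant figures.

For an instantaneous plane source, C(x,t) = M/(n_e·A·√(4πDt)) · exp(−(x−vt)²/(4Dt)), with n_e·A the pore (flow) area.
Plume center vt = 0.551 × 1010 = 556.51 m, so the well at 497 m is 59.51 m upgradient of the peak.
√(4πDt) = 191.9 m, giving peak height M/(n_e·A·√(4πDt)) = 16.1/(0.44 × 16.5 × 191.9) = 0.01156 kg/m³.
(x−vt)²/(4Dt) = (-59.51)²/(4 × 2.90 × 1010) = 0.3023; exp(−0.3023) = 0.7391.
C = 0.01156 × 0.7391 = 0.00854 kg/m³.

0.00854 kg/m³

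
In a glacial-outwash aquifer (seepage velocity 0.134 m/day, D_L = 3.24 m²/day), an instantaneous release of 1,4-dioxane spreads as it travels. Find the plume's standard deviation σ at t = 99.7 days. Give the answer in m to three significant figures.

Dispersive spreading gives a Gaussian with σ² = 2Dt; advection only shifts the center.
σ = √(2 × 3.24 × 99.7) = 25.4 m.

25.4 m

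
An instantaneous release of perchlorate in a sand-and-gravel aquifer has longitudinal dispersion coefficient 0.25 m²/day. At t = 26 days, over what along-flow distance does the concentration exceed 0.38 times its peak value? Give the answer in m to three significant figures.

10.0 m

The plume is Gaussian with σ = √(2Dt) = √(2 × 0.25 × 26) = 3.606 m.
C/C_peak = exp(−Δx²/(2σ²)) = 0.38 ⇒ Δx = σ·√(−2 ln 0.38) = 3.606 × 1.391 = 5.016 m.
Width = 2Δx = 10.0 m.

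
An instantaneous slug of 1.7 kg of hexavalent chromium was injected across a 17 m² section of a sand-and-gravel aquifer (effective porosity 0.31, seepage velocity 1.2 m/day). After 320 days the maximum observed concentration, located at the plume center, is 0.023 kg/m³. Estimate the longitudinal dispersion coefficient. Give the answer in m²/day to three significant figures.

At the plume center C_max = M/(n_e·A·√(4πDt)), so D = M²/(4πt·(n_e·A·C_max)²).
n_e·A·C_max = 0.31 × 17 × 0.023 = 0.1212 kg/m.
D = 1.7²/(4π × 320 × 0.1212²) = 0.0489 m²/day.

0.0489 m²/day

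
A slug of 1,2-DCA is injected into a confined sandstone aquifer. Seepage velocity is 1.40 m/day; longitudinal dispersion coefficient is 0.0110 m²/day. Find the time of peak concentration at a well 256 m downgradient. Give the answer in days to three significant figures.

183 days

For the 1D instantaneous-source solution, setting ∂C/∂t = 0 at fixed x gives v²t² + 2Dt − x² = 0, so t = (√(D² + v²x²) − D)/v².
√(D² + v²x²) = √(0.0110² + 1.40² × 256²) = 358.4; v² = 1.96.
t = (358.4 − 0.0110)/1.96 = 183 days (vs. the pure-advection estimate x/v = 183 d).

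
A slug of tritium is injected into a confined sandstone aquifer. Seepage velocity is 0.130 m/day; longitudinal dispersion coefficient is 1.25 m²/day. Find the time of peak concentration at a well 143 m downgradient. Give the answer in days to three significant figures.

1030 days

For the 1D instantaneous-source solution, setting ∂C/∂t = 0 at fixed x gives v²t² + 2Dt − x² = 0, so t = (√(D² + v²x²) − D)/v².
√(D² + v²x²) = √(1.25² + 0.130² × 143²) = 18.63; v² = 0.0169.
t = (18.63 − 1.25)/0.0169 = 1030 days (vs. the pure-advection estimate x/v = 1100 d).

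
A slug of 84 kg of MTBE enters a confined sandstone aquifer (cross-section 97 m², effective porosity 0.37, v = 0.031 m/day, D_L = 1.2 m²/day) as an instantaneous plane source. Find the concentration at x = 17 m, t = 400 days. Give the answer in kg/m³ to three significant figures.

0.0298 kg/m³

For an instantaneous plane source, C(x,t) = M/(n_e·A·√(4πDt)) · exp(−(x−vt)²/(4Dt)), with n_e·A the pore (flow) area.
Plume center vt = 0.031 × 400 = 12.4 m, so the well at 17 m is 4.6 m downgradient of the peak.
√(4πDt) = 77.67 m, giving peak height M/(n_e·A·√(4πDt)) = 84/(0.37 × 97 × 77.67) = 0.03013 kg/m³.
(x−vt)²/(4Dt) = (4.6)²/(4 × 1.2 × 400) = 0.01102; exp(−0.01102) = 0.9890.
C = 0.03013 × 0.9890 = 0.0298 kg/m³.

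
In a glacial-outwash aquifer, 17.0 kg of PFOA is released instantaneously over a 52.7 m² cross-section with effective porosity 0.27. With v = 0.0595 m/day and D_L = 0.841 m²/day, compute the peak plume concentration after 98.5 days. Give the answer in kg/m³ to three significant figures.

The peak of an instantaneous 1D plume sits at x = vt; there the Gaussian factor is 1 and C_max = M/(n_e·A·√(4πDt)), where n_e·A is the pore area the mass is dissolved in.
√(4πDt) = √(4π × 0.841 × 98.5) = 32.26 m, so C_max = 17.0/(0.27 × 52.7 × 32.26) = 0.0370 kg/m³.

0.0370 kg/m³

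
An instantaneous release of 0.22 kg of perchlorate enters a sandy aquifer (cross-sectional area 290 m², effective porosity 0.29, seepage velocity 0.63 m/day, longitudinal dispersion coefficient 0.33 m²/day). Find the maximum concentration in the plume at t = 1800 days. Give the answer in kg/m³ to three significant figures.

The peak of an instantaneous 1D plume sits at x = vt; there the Gaussian factor is 1 and C_max = M/(n_e·A·√(4πDt)), where n_e·A is the pore area the mass is dissolved in.
√(4πDt) = √(4π × 0.33 × 1800) = 86.40 m, so C_max = 0.22/(0.29 × 290 × 86.40) = 3.03e-05 kg/m³.

3.03e-05 kg/m³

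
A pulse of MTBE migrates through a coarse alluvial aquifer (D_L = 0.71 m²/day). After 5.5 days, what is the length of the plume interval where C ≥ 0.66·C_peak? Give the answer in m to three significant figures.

5.10 m

The plume is Gaussian with σ = √(2Dt) = √(2 × 0.71 × 5.5) = 2.795 m.
C/C_peak = exp(−Δx²/(2σ²)) = 0.66 ⇒ Δx = σ·√(−2 ln 0.66) = 2.795 × 0.9116 = 2.548 m.
Width = 2Δx = 5.10 m.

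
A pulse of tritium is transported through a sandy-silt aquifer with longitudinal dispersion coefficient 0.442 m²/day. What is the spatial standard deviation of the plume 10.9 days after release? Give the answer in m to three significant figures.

3.10 m

Dispersive spreading gives a Gaussian with σ² = 2Dt; advection only shifts the center.
σ = √(2 × 0.442 × 10.9) = 3.10 m.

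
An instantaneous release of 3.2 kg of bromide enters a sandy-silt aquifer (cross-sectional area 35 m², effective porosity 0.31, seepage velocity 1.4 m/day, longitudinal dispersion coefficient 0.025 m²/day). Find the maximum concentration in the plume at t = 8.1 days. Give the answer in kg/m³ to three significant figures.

0.185 kg/m³

The peak of an instantaneous 1D plume sits at x = vt; there the Gaussian factor is 1 and C_max = M/(n_e·A·√(4πDt)), where n_e·A is the pore area the mass is dissolved in.
√(4πDt) = √(4π × 0.025 × 8.1) = 1.595 m, so C_max = 3.2/(0.31 × 35 × 1.595) = 0.185 kg/m³.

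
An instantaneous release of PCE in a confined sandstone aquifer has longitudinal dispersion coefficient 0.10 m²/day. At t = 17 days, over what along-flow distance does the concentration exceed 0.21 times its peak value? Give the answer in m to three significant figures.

6.52 m

The plume is Gaussian with σ = √(2Dt) = √(2 × 0.10 × 17) = 1.844 m.
C/C_peak = exp(−Δx²/(2σ²)) = 0.21 ⇒ Δx = σ·√(−2 ln 0.21) = 1.844 × 1.767 = 3.258 m.
Width = 2Δx = 6.52 m.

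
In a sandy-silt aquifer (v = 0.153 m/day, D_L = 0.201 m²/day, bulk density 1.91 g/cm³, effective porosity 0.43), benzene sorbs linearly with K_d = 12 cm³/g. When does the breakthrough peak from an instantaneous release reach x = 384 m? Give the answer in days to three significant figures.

136000 days

Retardation factor R = 1 + ρ_b·K_d/n = 1 + 1.91 × 12/0.43 = 54.30.
Sorption retards both mechanisms: v_R = v/R = 0.002818 m/day, D_R = D/R = 0.003702 m²/day.
Peak time from v_R²t² + 2D_R t − x² = 0: t = (√(D_R² + v_R²x²) − D_R)/v_R².
√(D_R² + v_R²x²) = √(0.003702² + 0.002818² × 384²) = 1.082; v_R² = 7.941e-06.
t = (1.082 − 0.003702)/7.941e-06 = 136000 days.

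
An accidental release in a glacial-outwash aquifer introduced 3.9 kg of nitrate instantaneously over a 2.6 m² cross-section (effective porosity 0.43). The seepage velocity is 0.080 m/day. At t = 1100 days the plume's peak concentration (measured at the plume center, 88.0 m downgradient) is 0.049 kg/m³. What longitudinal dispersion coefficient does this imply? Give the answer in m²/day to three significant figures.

At the plume center C_max = M/(n_e·A·√(4πDt)), so D = M²/(4πt·(n_e·A·C_max)²).
n_e·A·C_max = 0.43 × 2.6 × 0.049 = 0.05478 kg/m.
D = 3.9²/(4π × 1100 × 0.05478²) = 0.367 m²/day.

0.367 m²/day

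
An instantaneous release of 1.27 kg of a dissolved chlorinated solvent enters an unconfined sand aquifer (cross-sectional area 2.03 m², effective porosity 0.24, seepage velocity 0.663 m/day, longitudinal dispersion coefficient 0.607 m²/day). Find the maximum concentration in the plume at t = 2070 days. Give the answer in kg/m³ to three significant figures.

0.0207 kg/m³

The peak of an instantaneous 1D plume sits at x = vt; there the Gaussian factor is 1 and C_max = M/(n_e·A·√(4πDt)), where n_e·A is the pore area the mass is dissolved in.
√(4πDt) = √(4π × 0.607 × 2070) = 125.7 m, so C_max = 1.27/(0.24 × 2.03 × 125.7) = 0.0207 kg/m³.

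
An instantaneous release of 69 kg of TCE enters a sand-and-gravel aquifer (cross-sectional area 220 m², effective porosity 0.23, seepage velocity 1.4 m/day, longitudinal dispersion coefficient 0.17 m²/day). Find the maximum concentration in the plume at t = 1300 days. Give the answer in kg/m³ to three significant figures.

0.0259 kg/m³

The peak of an instantaneous 1D plume sits at x = vt; there the Gaussian factor is 1 and C_max = M/(n_e·A·√(4πDt)), where n_e·A is the pore area the mass is dissolved in.
√(4πDt) = √(4π × 0.17 × 1300) = 52.70 m, so C_max = 69/(0.23 × 220 × 52.70) = 0.0259 kg/m³.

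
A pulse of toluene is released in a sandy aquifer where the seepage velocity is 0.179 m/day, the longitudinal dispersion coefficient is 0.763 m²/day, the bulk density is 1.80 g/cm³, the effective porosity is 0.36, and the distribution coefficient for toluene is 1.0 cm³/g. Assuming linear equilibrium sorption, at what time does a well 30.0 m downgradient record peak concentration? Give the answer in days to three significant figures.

Retardation factor R = 1 + ρ_b·K_d/n = 1 + 1.80 × 1.0/0.36 = 6.000.
Sorption retards both mechanisms: v_R = v/R = 0.02983 m/day, D_R = D/R = 0.1272 m²/day.
Peak time from v_R²t² + 2D_R t − x² = 0: t = (√(D_R² + v_R²x²) − D_R)/v_R².
√(D_R² + v_R²x²) = √(0.1272² + 0.02983² × 30.0²) = 0.9039; v_R² = 0.0008898.
t = (0.9039 − 0.1272)/0.0008898 = 873 days.

873 days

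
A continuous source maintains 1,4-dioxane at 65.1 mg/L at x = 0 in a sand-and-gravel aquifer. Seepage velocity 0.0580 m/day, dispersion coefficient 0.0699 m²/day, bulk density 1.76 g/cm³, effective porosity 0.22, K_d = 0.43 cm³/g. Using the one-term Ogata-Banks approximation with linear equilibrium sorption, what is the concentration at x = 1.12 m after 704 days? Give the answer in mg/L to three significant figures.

Retardation factor R = 1 + ρ_b·K_d/n = 1 + 1.76 × 0.43/0.22 = 4.440.
Sorption retards both mechanisms: v_R = v/R = 0.01306 m/day, D_R = D/R = 0.01574 m²/day.
v_R·t = 0.01306 × 704 = 9.19424 m; 2√(D_R t) = 6.658 m; argument = (1.12 − 9.19424)/6.658 = -1.213.
C = C₀ × ½·erfc(-1.213) = 65.1 × 0.9569 = 62.3 mg/L.

62.3 mg/L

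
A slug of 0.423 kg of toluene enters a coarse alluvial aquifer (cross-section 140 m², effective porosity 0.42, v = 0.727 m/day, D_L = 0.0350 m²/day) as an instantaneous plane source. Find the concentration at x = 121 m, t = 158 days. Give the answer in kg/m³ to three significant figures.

For an instantaneous plane source, C(x,t) = M/(n_e·A·√(4πDt)) · exp(−(x−vt)²/(4Dt)), with n_e·A the pore (flow) area.
Plume center vt = 0.727 × 158 = 114.866 m, so the well at 121 m is 6.134 m downgradient of the peak.
√(4πDt) = 8.336 m, giving peak height M/(n_e·A·√(4πDt)) = 0.423/(0.42 × 140 × 8.336) = 0.0008630 kg/m³.
(x−vt)²/(4Dt) = (6.134)²/(4 × 0.0350 × 158) = 1.701; exp(−1.701) = 0.1825.
C = 0.0008630 × 0.1825 = 0.000157 kg/m³.

0.000157 kg/m³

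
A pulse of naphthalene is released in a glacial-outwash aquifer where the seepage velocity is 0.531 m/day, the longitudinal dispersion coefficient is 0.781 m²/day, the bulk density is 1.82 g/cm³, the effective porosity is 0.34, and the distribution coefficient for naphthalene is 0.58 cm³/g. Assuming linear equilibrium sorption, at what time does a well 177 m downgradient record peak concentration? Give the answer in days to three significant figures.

Retardation factor R = 1 + ρ_b·K_d/n = 1 + 1.82 × 0.58/0.34 = 4.105.
Sorption retards both mechanisms: v_R = v/R = 0.1294 m/day, D_R = D/R = 0.1903 m²/day.
Peak time from v_R²t² + 2D_R t − x² = 0: t = (√(D_R² + v_R²x²) − D_R)/v_R².
√(D_R² + v_R²x²) = √(0.1903² + 0.1294² × 177²) = 22.90; v_R² = 0.01674.
t = (22.90 − 0.1903)/0.01674 = 1360 days.

1360 days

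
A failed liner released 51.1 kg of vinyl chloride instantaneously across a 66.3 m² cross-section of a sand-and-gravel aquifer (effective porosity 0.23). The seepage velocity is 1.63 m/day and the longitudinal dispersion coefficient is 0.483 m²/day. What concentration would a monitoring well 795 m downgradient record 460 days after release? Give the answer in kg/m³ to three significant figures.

For an instantaneous plane source, C(x,t) = M/(n_e·A·√(4πDt)) · exp(−(x−vt)²/(4Dt)), with n_e·A the pore (flow) area.
Plume center vt = 1.63 × 460 = 749.8 m, so the well at 795 m is 45.2 m downgradient of the peak.
√(4πDt) = 52.84 m, giving peak height M/(n_e·A·√(4πDt)) = 51.1/(0.23 × 66.3 × 52.84) = 0.06342 kg/m³.
(x−vt)²/(4Dt) = (45.2)²/(4 × 0.483 × 460) = 2.299; exp(−2.299) = 0.1004.
C = 0.06342 × 0.1004 = 0.00637 kg/m³.

0.00637 kg/m³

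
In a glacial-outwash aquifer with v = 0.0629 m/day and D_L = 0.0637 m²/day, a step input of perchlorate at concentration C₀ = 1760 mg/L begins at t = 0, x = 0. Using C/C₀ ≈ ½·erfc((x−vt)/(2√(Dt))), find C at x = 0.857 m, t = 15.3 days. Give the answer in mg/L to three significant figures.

For a continuous step input, C/C₀ ≈ ½·erfc((x−vt)/(2√(Dt))).
vt = 0.0629 × 15.3 = 0.96237 m and 2√(Dt) = 2√(0.0637 × 15.3) = 1.974 m.
Argument (x−vt)/(2√(Dt)) = (0.857 − 0.96237)/1.974 = -0.05338; ½·erfc(-0.05338) = 0.5301.
C = 1760 × 0.5301 = 933 mg/L.

933 mg/L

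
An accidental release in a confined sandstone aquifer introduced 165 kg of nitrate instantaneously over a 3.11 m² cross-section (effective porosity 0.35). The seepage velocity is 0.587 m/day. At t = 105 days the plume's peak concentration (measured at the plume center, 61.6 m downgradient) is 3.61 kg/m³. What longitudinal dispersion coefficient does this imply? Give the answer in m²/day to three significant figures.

1.34 m²/day

At the plume center C_max = M/(n_e·A·√(4πDt)), so D = M²/(4πt·(n_e·A·C_max)²).
n_e·A·C_max = 0.35 × 3.11 × 3.61 = 3.929 kg/m.
D = 165²/(4π × 105 × 3.929²) = 1.34 m²/day.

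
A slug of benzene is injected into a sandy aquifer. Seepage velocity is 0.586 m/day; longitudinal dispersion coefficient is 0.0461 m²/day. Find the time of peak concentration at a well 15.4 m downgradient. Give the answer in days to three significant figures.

For the 1D instantaneous-source solution, setting ∂C/∂t = 0 at fixed x gives v²t² + 2Dt − x² = 0, so t = (√(D² + v²x²) − D)/v².
√(D² + v²x²) = √(0.0461² + 0.586² × 15.4²) = 9.025; v² = 0.343396.
t = (9.025 − 0.0461)/0.343396 = 26.1 days (vs. the pure-advection estimate x/v = 26.3 d).

26.1 days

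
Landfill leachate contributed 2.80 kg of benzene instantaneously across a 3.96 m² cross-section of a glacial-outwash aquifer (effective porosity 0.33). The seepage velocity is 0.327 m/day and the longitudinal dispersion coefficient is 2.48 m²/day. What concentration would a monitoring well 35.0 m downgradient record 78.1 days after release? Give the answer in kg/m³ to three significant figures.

For an instantaneous plane source, C(x,t) = M/(n_e·A·√(4πDt)) · exp(−(x−vt)²/(4Dt)), with n_e·A the pore (flow) area.
Plume center vt = 0.327 × 78.1 = 25.5387 m, so the well at 35.0 m is 9.4613 m downgradient of the peak.
√(4πDt) = 49.34 m, giving peak height M/(n_e·A·√(4πDt)) = 2.80/(0.33 × 3.96 × 49.34) = 0.04343 kg/m³.
(x−vt)²/(4Dt) = (9.4613)²/(4 × 2.48 × 78.1) = 0.1155; exp(−0.1155) = 0.8909.
C = 0.04343 × 0.8909 = 0.0387 kg/m³.

0.0387 kg/m³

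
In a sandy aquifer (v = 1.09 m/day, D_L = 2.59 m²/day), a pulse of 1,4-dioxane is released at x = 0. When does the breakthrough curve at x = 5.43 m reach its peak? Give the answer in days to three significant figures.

For the 1D instantaneous-source solution, setting ∂C/∂t = 0 at fixed x gives v²t² + 2Dt − x² = 0, so t = (√(D² + v²x²) − D)/v².
√(D² + v²x²) = √(2.59² + 1.09² × 5.43²) = 6.461; v² = 1.1881.
t = (6.461 − 2.59)/1.1881 = 3.26 days (vs. the pure-advection estimate x/v = 4.98 d).

3.26 days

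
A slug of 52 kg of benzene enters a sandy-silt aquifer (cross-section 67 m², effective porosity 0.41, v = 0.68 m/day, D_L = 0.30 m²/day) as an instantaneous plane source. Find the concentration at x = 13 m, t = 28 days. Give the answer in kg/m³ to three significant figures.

0.0622 kg/m³

For an instantaneous plane source, C(x,t) = M/(n_e·A·√(4πDt)) · exp(−(x−vt)²/(4Dt)), with n_e·A the pore (flow) area.
Plume center vt = 0.68 × 28 = 19.04 m, so the well at 13 m is 6.04 m upgradient of the peak.
√(4πDt) = 10.27 m, giving peak height M/(n_e·A·√(4πDt)) = 52/(0.41 × 67 × 10.27) = 0.1843 kg/m³.
(x−vt)²/(4Dt) = (-6.04)²/(4 × 0.30 × 28) = 1.086; exp(−1.086) = 0.3376.
C = 0.1843 × 0.3376 = 0.0622 kg/m³.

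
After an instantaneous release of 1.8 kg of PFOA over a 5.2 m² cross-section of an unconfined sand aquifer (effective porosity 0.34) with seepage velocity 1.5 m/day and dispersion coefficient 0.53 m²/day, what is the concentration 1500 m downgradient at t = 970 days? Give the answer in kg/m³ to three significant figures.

For an instantaneous plane source, C(x,t) = M/(n_e·A·√(4πDt)) · exp(−(x−vt)²/(4Dt)), with n_e·A the pore (flow) area.
Plume center vt = 1.5 × 970 = 1455 m, so the well at 1500 m is 45 m downgradient of the peak.
√(4πDt) = 80.38 m, giving peak height M/(n_e·A·√(4πDt)) = 1.8/(0.34 × 5.2 × 80.38) = 0.01267 kg/m³.
(x−vt)²/(4Dt) = (45)²/(4 × 0.53 × 970) = 0.9847; exp(−0.9847) = 0.3736.
C = 0.01267 × 0.3736 = 0.00473 kg/m³.

0.00473 kg/m³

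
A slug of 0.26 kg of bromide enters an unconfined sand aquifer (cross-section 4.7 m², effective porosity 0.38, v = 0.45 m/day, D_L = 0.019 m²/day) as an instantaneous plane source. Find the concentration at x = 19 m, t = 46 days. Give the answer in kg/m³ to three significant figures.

For an instantaneous plane source, C(x,t) = M/(n_e·A·√(4πDt)) · exp(−(x−vt)²/(4Dt)), with n_e·A the pore (flow) area.
Plume center vt = 0.45 × 46 = 20.7 m, so the well at 19 m is 1.7 m upgradient of the peak.
√(4πDt) = 3.314 m, giving peak height M/(n_e·A·√(4πDt)) = 0.26/(0.38 × 4.7 × 3.314) = 0.04393 kg/m³.
(x−vt)²/(4Dt) = (-1.7)²/(4 × 0.019 × 46) = 0.8267; exp(−0.8267) = 0.4375.
C = 0.04393 × 0.4375 = 0.0192 kg/m³.

0.0192 kg/m³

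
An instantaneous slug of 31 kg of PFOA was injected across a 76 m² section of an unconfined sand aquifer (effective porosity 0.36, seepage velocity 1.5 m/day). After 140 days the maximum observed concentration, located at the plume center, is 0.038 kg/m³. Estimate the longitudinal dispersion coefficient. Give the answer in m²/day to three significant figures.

0.505 m²/day

At the plume center C_max = M/(n_e·A·√(4πDt)), so D = M²/(4πt·(n_e·A·C_max)²).
n_e·A·C_max = 0.36 × 76 × 0.038 = 1.040 kg/m.
D = 31²/(4π × 140 × 1.040²) = 0.505 m²/day.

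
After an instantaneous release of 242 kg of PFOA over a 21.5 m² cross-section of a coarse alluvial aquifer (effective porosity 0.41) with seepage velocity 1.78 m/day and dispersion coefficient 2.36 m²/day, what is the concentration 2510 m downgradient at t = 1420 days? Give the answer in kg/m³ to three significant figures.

0.131 kg/m³

For an instantaneous plane source, C(x,t) = M/(n_e·A·√(4πDt)) · exp(−(x−vt)²/(4Dt)), with n_e·A the pore (flow) area.
Plume center vt = 1.78 × 1420 = 2527.6 m, so the well at 2510 m is 17.6 m upgradient of the peak.
√(4πDt) = 205.2 m, giving peak height M/(n_e·A·√(4πDt)) = 242/(0.41 × 21.5 × 205.2) = 0.1338 kg/m³.
(x−vt)²/(4Dt) = (-17.6)²/(4 × 2.36 × 1420) = 0.02311; exp(−0.02311) = 0.9772.
C = 0.1338 × 0.9772 = 0.131 kg/m³.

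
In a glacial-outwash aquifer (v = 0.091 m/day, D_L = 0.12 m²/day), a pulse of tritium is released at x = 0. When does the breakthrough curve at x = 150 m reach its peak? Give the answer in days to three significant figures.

For the 1D instantaneous-source solution, setting ∂C/∂t = 0 at fixed x gives v²t² + 2Dt − x² = 0, so t = (√(D² + v²x²) − D)/v².
√(D² + v²x²) = √(0.12² + 0.091² × 150²) = 13.65; v² = 0.008281.
t = (13.65 − 0.12)/0.008281 = 1630 days (vs. the pure-advection estimate x/v = 1650 d).

1630 days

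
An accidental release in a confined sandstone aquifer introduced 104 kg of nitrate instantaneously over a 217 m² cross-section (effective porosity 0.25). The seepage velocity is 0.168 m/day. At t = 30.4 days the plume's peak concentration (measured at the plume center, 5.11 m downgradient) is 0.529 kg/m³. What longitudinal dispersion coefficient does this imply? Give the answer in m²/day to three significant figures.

0.0344 m²/day

At the plume center C_max = M/(n_e·A·√(4πDt)), so D = M²/(4πt·(n_e·A·C_max)²).
n_e·A·C_max = 0.25 × 217 × 0.529 = 28.70 kg/m.
D = 104²/(4π × 30.4 × 28.70²) = 0.0344 m²/day.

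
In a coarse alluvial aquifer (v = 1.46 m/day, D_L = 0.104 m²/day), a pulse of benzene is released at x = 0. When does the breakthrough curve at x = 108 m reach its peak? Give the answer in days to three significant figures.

For the 1D instantaneous-source solution, setting ∂C/∂t = 0 at fixed x gives v²t² + 2Dt − x² = 0, so t = (√(D² + v²x²) − D)/v².
√(D² + v²x²) = √(0.104² + 1.46² × 108²) = 157.7; v² = 2.1316.
t = (157.7 − 0.104)/2.1316 = 73.9 days (vs. the pure-advection estimate x/v = 74.0 d).

73.9 days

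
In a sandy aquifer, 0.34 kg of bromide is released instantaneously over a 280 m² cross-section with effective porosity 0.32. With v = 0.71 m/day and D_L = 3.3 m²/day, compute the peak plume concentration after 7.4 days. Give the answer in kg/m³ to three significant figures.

The peak of an instantaneous 1D plume sits at x = vt; there the Gaussian factor is 1 and C_max = M/(n_e·A·√(4πDt)), where n_e·A is the pore area the mass is dissolved in.
√(4πDt) = √(4π × 3.3 × 7.4) = 17.52 m, so C_max = 0.34/(0.32 × 280 × 17.52) = 0.000217 kg/m³.

0.000217 kg/m³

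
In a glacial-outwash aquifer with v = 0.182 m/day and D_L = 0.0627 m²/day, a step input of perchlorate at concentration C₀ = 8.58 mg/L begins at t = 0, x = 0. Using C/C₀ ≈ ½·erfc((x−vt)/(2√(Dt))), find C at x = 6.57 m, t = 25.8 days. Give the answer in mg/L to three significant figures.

For a continuous step input, C/C₀ ≈ ½·erfc((x−vt)/(2√(Dt))).
vt = 0.182 × 25.8 = 4.6956 m and 2√(Dt) = 2√(0.0627 × 25.8) = 2.544 m.
Argument (x−vt)/(2√(Dt)) = (6.57 − 4.6956)/2.544 = 0.7368; ½·erfc(0.7368) = 0.1487.
C = 8.58 × 0.1487 = 1.28 mg/L.

1.28 mg/L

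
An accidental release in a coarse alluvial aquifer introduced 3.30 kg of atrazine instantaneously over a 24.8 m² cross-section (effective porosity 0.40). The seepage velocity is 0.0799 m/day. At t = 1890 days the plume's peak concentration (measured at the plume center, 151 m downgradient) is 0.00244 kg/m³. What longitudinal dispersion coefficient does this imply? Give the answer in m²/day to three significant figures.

0.783 m²/day

At the plume center C_max = M/(n_e·A·√(4πDt)), so D = M²/(4πt·(n_e·A·C_max)²).
n_e·A·C_max = 0.40 × 24.8 × 0.00244 = 0.02420 kg/m.
D = 3.30²/(4π × 1890 × 0.02420²) = 0.783 m²/day.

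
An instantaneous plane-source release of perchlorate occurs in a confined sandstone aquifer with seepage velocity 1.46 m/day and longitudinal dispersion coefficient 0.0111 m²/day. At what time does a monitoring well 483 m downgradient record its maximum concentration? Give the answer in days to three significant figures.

For the 1D instantaneous-source solution, setting ∂C/∂t = 0 at fixed x gives v²t² + 2Dt − x² = 0, so t = (√(D² + v²x²) − D)/v².
√(D² + v²x²) = √(0.0111² + 1.46² × 483²) = 705.2; v² = 2.1316.
t = (705.2 − 0.0111)/2.1316 = 331 days (vs. the pure-advection estimate x/v = 331 d).

331 days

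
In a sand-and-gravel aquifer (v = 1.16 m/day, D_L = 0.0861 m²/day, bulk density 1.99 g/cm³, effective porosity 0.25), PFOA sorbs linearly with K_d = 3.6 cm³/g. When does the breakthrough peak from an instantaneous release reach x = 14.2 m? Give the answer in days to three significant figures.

361 days

Retardation factor R = 1 + ρ_b·K_d/n = 1 + 1.99 × 3.6/0.25 = 29.66.
Sorption retards both mechanisms: v_R = v/R = 0.03911 m/day, D_R = D/R = 0.002903 m²/day.
Peak time from v_R²t² + 2D_R t − x² = 0: t = (√(D_R² + v_R²x²) − D_R)/v_R².
√(D_R² + v_R²x²) = √(0.002903² + 0.03911² × 14.2²) = 0.5554; v_R² = 0.001530.
t = (0.5554 − 0.002903)/0.001530 = 361 days.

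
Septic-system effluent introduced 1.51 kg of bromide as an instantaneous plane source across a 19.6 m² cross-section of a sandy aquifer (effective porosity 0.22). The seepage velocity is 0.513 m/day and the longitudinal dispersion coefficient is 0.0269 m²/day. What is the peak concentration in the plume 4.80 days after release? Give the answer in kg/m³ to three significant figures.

0.275 kg/m³

The peak of an instantaneous 1D plume sits at x = vt; there the Gaussian factor is 1 and C_max = M/(n_e·A·√(4πDt)), where n_e·A is the pore area the mass is dissolved in.
√(4πDt) = √(4π × 0.0269 × 4.80) = 1.274 m, so C_max = 1.51/(0.22 × 19.6 × 1.274) = 0.275 kg/m³.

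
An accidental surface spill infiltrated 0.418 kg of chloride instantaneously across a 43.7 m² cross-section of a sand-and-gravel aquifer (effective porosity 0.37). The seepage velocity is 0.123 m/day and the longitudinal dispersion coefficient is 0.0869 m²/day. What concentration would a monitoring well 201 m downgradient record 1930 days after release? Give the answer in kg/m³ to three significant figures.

7.82e-05 kg/m³

For an instantaneous plane source, C(x,t) = M/(n_e·A·√(4πDt)) · exp(−(x−vt)²/(4Dt)), with n_e·A the pore (flow) area.
Plume center vt = 0.123 × 1930 = 237.39 m, so the well at 201 m is 36.39 m upgradient of the peak.
√(4πDt) = 45.91 m, giving peak height M/(n_e·A·√(4πDt)) = 0.418/(0.37 × 43.7 × 45.91) = 0.0005631 kg/m³.
(x−vt)²/(4Dt) = (-36.39)²/(4 × 0.0869 × 1930) = 1.974; exp(−1.974) = 0.1389.
C = 0.0005631 × 0.1389 = 7.82e-05 kg/m³.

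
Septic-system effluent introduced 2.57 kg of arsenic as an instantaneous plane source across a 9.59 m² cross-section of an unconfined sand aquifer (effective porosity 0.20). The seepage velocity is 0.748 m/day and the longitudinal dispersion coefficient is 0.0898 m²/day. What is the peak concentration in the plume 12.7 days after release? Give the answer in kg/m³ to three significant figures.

0.354 kg/m³

The peak of an instantaneous 1D plume sits at x = vt; there the Gaussian factor is 1 and C_max = M/(n_e·A·√(4πDt)), where n_e·A is the pore area the mass is dissolved in.
√(4πDt) = √(4π × 0.0898 × 12.7) = 3.786 m, so C_max = 2.57/(0.20 × 9.59 × 3.786) = 0.354 kg/m³.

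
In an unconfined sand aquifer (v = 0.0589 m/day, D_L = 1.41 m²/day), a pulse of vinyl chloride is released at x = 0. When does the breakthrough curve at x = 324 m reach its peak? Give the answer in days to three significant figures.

For the 1D instantaneous-source solution, setting ∂C/∂t = 0 at fixed x gives v²t² + 2Dt − x² = 0, so t = (√(D² + v²x²) − D)/v².
√(D² + v²x²) = √(1.41² + 0.0589² × 324²) = 19.14; v² = 0.00346921.
t = (19.14 − 1.41)/0.00346921 = 5110 days (vs. the pure-advection estimate x/v = 5500 d).

5110 days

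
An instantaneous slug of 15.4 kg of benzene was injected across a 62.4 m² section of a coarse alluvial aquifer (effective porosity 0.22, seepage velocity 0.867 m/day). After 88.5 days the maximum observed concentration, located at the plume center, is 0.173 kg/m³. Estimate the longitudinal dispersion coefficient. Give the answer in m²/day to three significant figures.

0.0378 m²/day

At the plume center C_max = M/(n_e·A·√(4πDt)), so D = M²/(4πt·(n_e·A·C_max)²).
n_e·A·C_max = 0.22 × 62.4 × 0.173 = 2.375 kg/m.
D = 15.4²/(4π × 88.5 × 2.375²) = 0.0378 m²/day.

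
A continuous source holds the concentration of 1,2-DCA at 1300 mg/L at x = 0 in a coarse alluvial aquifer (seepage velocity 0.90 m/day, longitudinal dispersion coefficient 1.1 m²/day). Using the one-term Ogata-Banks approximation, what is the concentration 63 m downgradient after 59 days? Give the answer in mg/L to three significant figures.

For a continuous step input, C/C₀ ≈ ½·erfc((x−vt)/(2√(Dt))).
vt = 0.90 × 59 = 53.1 m and 2√(Dt) = 2√(1.1 × 59) = 16.11 m.
Argument (x−vt)/(2√(Dt)) = (63 − 53.1)/16.11 = 0.6145; ½·erfc(0.6145) = 0.1924.
C = 1300 × 0.1924 = 250 mg/L.

250 mg/L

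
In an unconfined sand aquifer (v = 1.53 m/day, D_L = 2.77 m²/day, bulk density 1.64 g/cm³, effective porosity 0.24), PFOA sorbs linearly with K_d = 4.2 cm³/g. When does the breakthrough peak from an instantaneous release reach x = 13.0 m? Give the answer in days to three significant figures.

Retardation factor R = 1 + ρ_b·K_d/n = 1 + 1.64 × 4.2/0.24 = 29.70.
Sorption retards both mechanisms: v_R = v/R = 0.05152 m/day, D_R = D/R = 0.09327 m²/day.
Peak time from v_R²t² + 2D_R t − x² = 0: t = (√(D_R² + v_R²x²) − D_R)/v_R².
√(D_R² + v_R²x²) = √(0.09327² + 0.05152² × 13.0²) = 0.6762; v_R² = 0.002654.
t = (0.6762 − 0.09327)/0.002654 = 220 days.

220 days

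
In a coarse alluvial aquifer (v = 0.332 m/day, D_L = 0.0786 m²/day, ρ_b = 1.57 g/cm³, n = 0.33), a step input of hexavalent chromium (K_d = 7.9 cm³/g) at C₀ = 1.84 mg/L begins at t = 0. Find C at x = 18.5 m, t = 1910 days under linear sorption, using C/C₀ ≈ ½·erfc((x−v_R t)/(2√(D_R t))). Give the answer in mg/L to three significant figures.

Retardation factor R = 1 + ρ_b·K_d/n = 1 + 1.57 × 7.9/0.33 = 38.58.
Sorption retards both mechanisms: v_R = v/R = 0.008605 m/day, D_R = D/R = 0.002037 m²/day.
v_R·t = 0.008605 × 1910 = 16.43555 m; 2√(D_R t) = 3.945 m; argument = (18.5 − 16.43555)/3.945 = 0.5233.
C = C₀ × ½·erfc(0.5233) = 1.84 × 0.2296 = 0.422 mg/L.

0.422 mg/L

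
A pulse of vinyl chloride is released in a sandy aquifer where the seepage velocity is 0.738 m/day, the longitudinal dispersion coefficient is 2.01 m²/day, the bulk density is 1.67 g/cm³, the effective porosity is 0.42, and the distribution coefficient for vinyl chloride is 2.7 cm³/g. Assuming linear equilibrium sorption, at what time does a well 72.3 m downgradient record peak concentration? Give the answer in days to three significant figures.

1110 days

Retardation factor R = 1 + ρ_b·K_d/n = 1 + 1.67 × 2.7/0.42 = 11.74.
Sorption retards both mechanisms: v_R = v/R = 0.06286 m/day, D_R = D/R = 0.1712 m²/day.
Peak time from v_R²t² + 2D_R t − x² = 0: t = (√(D_R² + v_R²x²) − D_R)/v_R².
√(D_R² + v_R²x²) = √(0.1712² + 0.06286² × 72.3²) = 4.548; v_R² = 0.003951.
t = (4.548 − 0.1712)/0.003951 = 1110 days.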